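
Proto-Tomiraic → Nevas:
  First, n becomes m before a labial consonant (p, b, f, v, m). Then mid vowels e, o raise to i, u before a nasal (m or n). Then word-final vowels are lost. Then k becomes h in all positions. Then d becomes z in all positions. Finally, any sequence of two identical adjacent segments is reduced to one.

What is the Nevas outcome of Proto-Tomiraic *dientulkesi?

zintulhes

Nevas: start from *dientulkesi.
  rule 1: no change — dientulkesi
  rule 2 (pre-nasal raising): dientulkesi → diintulkesi
  rule 3 (apocope): diintulkesi → diintulkes
  rule 4 (unconditioned shift): diintulkes → diintulhes
  rule 5 (unconditioned shift): diintulhes → ziintulhes
  rule 6 (degemination): ziintulhes → zintulhes
  ⇒ Nevas zintulhes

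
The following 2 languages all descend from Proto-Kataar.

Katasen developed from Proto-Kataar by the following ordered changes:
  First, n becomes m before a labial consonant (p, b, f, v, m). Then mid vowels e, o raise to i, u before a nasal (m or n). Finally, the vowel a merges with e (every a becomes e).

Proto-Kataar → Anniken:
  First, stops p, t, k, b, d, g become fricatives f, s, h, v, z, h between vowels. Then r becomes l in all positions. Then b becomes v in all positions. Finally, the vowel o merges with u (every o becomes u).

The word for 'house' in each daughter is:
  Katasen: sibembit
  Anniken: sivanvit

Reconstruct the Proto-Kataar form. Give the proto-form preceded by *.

Position 3: Katasen has b, Anniken has v. Katasen preserves b here (none of its changes turn any other segment into b), so the proto-segment is *b.
Position 6: Katasen has b, Anniken has v. Katasen preserves b here (none of its changes turn any other segment into b), so the proto-segment is *b.
Position 5: Katasen has m, Anniken has n. Anniken preserves n here (none of its changes turn any other segment into n), so the proto-segment is *n.
Verify the candidate proto-form against each daughter:
Katasen: *sibanbit
  sibanbit → sibambit   [nasal place assimilation]
  sibambit (rule 2 does not apply)
  sibambit → sibembit   [vowel merger]
  giving Katasen sibembit.
Anniken: *sibanbit > sivanbit > sivanvit  (by intervocalic lenition, unconditioned shift)
No other proto-form is consistent with every reflex, so the reconstruction is *sibanbit.

*sibanbit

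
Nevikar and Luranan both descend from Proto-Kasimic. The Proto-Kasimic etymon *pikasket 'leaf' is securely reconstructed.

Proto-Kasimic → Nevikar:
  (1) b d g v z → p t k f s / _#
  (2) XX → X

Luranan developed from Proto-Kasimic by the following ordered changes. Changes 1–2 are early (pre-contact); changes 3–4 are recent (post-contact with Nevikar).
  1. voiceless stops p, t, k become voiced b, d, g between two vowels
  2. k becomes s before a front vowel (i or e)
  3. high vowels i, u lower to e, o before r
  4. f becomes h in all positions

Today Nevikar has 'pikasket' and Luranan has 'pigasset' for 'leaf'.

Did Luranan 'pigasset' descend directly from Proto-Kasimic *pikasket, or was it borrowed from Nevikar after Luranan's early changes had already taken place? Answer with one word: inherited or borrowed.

If inherited, *pikasket would pass through all of Luranan's changes:
Luranan: *pikasket > pigasket > pigasset  (by intervocalic voicing, palatalisation)
If borrowed from Nevikar 'pikasket' after the early changes, it would undergo only the recent ones:
  rule 3 (pre-rhotic lowering): no change (pikasket)
  rule 4 (unconditioned shift): no change (pikasket)
  ⇒ as a loan: pikasket
Luranan 'pigasset' matches the inherited outcome exactly, so it is an inherited cognate, not a loan.

inherited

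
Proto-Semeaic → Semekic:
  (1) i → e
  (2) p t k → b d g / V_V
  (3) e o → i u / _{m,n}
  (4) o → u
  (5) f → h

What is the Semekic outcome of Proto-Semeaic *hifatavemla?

hehadavimla

Semekic: start from *hifatavemla.
  rule 1 (vowel merger): hifatavemla → hefatavemla
  rule 2 (intervocalic voicing): hefatavemla → hefadavemla
  rule 3 (pre-nasal raising): hefadavemla → hefadavimla
  rule 4: no change — hefadavimla
  rule 5 (unconditioned shift): hefadavimla → hehadavimla
  ⇒ Semekic hehadavimla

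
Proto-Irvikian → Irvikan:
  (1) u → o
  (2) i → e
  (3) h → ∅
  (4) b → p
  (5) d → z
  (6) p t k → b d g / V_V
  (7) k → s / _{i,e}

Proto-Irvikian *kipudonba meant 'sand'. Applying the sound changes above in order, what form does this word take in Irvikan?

sebozonpa

Irvikan: *kipudonba
  kipudonba → kipodonba   [vowel merger]
  kipodonba → kepodonba   [vowel merger]
  kepodonba (rule 3 does not apply)
  kepodonba → kepodonpa   [unconditioned shift]
  kepodonpa → kepozonpa   [unconditioned shift]
  kepozonpa → kebozonpa   [intervocalic voicing]
  kebozonpa → sebozonpa   [palatalisation]
  giving Irvikan sebozonpa.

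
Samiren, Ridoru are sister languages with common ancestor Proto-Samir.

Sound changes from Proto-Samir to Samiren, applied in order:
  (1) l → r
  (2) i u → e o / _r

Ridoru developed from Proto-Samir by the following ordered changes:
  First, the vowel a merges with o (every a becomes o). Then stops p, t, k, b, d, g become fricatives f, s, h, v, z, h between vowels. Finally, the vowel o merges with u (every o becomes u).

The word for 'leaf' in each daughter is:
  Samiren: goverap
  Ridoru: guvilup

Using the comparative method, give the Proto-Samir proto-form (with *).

Position 6: Samiren has a, Ridoru has u. Samiren preserves a here (none of its changes turn any other segment into a), so the proto-segment is *a.
Position 4: Samiren has e, Ridoru has i. Ridoru preserves i here (none of its changes turn any other segment into i), so the proto-segment is *i.
Position 5: Samiren has r, Ridoru has l. Ridoru preserves l here (none of its changes turn any other segment into l), so the proto-segment is *l.
Verify the candidate proto-form against each daughter:
Samiren: *govilap
  govilap → govirap   [unconditioned shift]
  govirap → goverap   [pre-rhotic lowering]
  giving Samiren goverap.
Ridoru: *govilap
  govilap → govilop   [vowel merger]
  govilop (rule 2 does not apply)
  govilop → guvilup   [vowel merger]
  giving Ridoru guvilup.
No other proto-form is consistent with every reflex, so the reconstruction is *govilap.

*govilap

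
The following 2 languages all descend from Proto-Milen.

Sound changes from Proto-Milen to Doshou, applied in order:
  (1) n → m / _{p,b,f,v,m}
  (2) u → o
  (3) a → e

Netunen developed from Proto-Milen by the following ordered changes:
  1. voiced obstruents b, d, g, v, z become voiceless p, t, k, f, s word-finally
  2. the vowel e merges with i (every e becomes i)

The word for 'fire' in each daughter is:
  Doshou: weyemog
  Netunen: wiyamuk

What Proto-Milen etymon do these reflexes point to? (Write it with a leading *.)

Position 2: Doshou has e, Netunen has i. Taking the neighbouring segments as reconstructed: Doshou e could go back to *a or *e; Netunen i could go back to *e or *i — the one source consistent with every daughter is *e.
Position 6: Doshou has o, Netunen has u. Netunen preserves u here (none of its changes turn any other segment into u), so the proto-segment is *u.
Position 7: Doshou has g, Netunen has k. Doshou preserves g here (none of its changes turn any other segment into g), so the proto-segment is *g.
Continuing position by position gives *weyamug; check it forward:
Doshou: *weyamug
  weyamug (rule 1 does not apply)
  weyamug → weyamog   [vowel merger]
  weyamog → weyemog   [vowel merger]
  giving Doshou weyemog.
Netunen: start from *weyamug.
  rule 1 (final devoicing): weyamug → weyamuk
  rule 2 (vowel merger): weyamuk → wiyamuk
  ⇒ Netunen wiyamuk
Only *weyamug yields all of Doshou weyemog, Netunen wiyamuk.

*weyamug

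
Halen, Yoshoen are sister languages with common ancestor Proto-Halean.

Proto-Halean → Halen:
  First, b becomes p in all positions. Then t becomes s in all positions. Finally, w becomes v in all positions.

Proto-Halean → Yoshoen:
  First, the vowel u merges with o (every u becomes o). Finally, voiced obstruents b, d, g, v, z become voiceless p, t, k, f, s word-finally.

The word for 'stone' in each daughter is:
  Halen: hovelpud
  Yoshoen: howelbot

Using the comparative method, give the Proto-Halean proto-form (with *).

Position 8: Halen has d, Yoshoen has t. Halen preserves d here (none of its changes turn any other segment into d), so the proto-segment is *d.
Position 3: Halen has v, Yoshoen has w. Yoshoen preserves w here (none of its changes turn any other segment into w), so the proto-segment is *w.
Position 7: Halen has u, Yoshoen has o. Halen preserves u here (none of its changes turn any other segment into u), so the proto-segment is *u.
This points to *howelbud. Verify forward in each daughter:
Halen: *howelbud > howelpud > hovelpud  (by unconditioned shift, unconditioned shift)
Yoshoen: *howelbud
  howelbud → howelbod   [vowel merger]
  howelbod → howelbot   [final devoicing]
  giving Yoshoen howelbot.
*howelbud is the unique common source.

*howelbud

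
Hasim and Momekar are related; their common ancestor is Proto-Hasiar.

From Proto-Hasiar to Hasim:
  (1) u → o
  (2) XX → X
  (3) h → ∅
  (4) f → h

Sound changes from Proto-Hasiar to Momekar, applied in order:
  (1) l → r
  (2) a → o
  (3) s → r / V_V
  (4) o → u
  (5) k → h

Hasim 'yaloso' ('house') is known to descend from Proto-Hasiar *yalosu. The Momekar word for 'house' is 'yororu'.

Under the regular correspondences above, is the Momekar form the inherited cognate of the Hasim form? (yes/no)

no

Derive the expected Momekar reflex of *yalosu:
Momekar: *yalosu
  yalosu → yarosu   [unconditioned shift]
  yarosu → yorosu   [vowel merger]
  yorosu → yororu   [rhotacism]
  yororu → yururu   [vowel merger]
  yururu (rule 5 does not apply)
  giving Momekar yururu.
The regular Momekar reflex would be 'yururu', but the attested form is 'yororu'. The correspondence is irregular, so they are not cognates (the Momekar form has a different source).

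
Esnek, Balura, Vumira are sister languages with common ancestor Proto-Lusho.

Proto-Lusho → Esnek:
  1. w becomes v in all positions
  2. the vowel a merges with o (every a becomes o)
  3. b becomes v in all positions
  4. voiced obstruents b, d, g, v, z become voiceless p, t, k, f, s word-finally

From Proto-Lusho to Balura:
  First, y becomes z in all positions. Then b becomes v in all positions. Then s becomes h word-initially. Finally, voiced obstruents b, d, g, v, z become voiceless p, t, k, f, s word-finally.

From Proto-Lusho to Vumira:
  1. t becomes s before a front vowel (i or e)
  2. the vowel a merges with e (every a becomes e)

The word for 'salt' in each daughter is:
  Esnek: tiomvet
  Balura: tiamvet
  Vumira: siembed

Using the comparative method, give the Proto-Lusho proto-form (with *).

*tiambed

Position 5: Esnek has v, Balura has v, Vumira has b. Vumira preserves b here (none of its changes turn any other segment into b), so the proto-segment is *b.
Position 3: Esnek has o, Balura has a, Vumira has e. Balura preserves a here (none of its changes turn any other segment into a), so the proto-segment is *a.
Position 7: Esnek has t, Balura has t, Vumira has d. Vumira preserves d here (none of its changes turn any other segment into d), so the proto-segment is *d.
This points to *tiambed. Verify forward in each daughter:
Esnek: *tiambed > tiombed > tiomved > tiomvet  (by vowel merger, unconditioned shift, final devoicing)
Balura: start from *tiambed.
  rule 1: no change — tiambed
  rule 2 (unconditioned shift): tiambed → tiamved
  rule 3: no change — tiamved
  rule 4 (final devoicing): tiamved → tiamvet
  ⇒ Balura tiamvet
Vumira: *tiambed > siambed > siembed  (by palatalisation, vowel merger)
*tiambed is the unique common source.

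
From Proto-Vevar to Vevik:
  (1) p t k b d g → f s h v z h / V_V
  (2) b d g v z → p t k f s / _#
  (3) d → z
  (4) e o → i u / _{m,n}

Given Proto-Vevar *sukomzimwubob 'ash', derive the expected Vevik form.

Vevik: start from *sukomzimwubob.
  rule 1 (intervocalic lenition): sukomzimwubob → suhomzimwuvob
  rule 2 (final devoicing): suhomzimwuvob → suhomzimwuvop
  rule 3: no change — suhomzimwuvop
  rule 4 (pre-nasal raising): suhomzimwuvop → suhumzimwuvop
  ⇒ Vevik suhumzimwuvop

suhumzimwuvop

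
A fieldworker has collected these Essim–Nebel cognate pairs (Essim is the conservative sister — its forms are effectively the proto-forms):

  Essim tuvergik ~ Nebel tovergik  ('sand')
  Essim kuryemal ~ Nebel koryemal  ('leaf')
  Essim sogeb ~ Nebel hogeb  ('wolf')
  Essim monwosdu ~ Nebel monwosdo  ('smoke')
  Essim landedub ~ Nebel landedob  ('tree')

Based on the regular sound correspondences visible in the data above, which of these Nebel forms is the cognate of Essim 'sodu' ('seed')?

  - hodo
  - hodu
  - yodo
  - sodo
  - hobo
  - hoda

hodo

sogeb ~ hogeb — Essim s corresponds to Nebel h word-initially before a back vowel.
monwosdu ~ monwosdo — Essim u corresponds to Nebel o word-finally.
Applying these to Essim 'sodu':
  sodu → hodu   (s→h word-initially before a back vowel)
  hodu → hodo   (u→o word-finally)
So the Nebel cognate is 'hodo'.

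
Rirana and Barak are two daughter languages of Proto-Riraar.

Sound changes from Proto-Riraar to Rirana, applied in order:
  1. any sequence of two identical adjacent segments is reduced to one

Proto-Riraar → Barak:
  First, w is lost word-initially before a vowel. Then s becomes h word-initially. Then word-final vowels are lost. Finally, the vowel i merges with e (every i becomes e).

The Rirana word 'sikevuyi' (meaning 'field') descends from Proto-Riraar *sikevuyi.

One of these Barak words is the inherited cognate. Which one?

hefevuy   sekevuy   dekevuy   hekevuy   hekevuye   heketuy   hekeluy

hekevuy

Barak: start from *sikevuyi.
  rule 1: no change — sikevuyi
  rule 2 (debuccalisation): sikevuyi → hikevuyi
  rule 3 (apocope): hikevuyi → hikevuy
  rule 4 (vowel merger): hikevuy → hekevuy
  ⇒ Barak hekevuy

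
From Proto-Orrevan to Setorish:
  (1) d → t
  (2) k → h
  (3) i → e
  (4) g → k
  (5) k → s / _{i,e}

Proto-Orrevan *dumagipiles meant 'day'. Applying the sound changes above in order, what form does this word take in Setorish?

Setorish: start from *dumagipiles.
  rule 1 (unconditioned shift): dumagipiles → tumagipiles
  rule 2: no change — tumagipiles
  rule 3 (vowel merger): tumagipiles → tumagepeles
  rule 4 (unconditioned shift): tumagepeles → tumakepeles
  rule 5 (palatalisation): tumakepeles → tumasepeles
  ⇒ Setorish tumasepeles

tumasepeles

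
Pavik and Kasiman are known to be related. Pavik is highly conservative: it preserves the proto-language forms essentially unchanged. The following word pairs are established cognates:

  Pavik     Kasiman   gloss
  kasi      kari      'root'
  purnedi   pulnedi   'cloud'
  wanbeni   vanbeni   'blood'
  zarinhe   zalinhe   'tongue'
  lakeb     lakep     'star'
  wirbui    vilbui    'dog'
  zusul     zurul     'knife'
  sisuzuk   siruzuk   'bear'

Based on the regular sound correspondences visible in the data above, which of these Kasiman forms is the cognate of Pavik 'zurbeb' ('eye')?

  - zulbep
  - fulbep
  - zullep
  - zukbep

zulbep

wirbui ~ vilbui — Pavik r corresponds to Kasiman l after a vowel, before a labial obstruent.
lakeb ~ lakep — Pavik b corresponds to Kasiman p word-finally.
Applying these to Pavik 'zurbeb':
  zurbeb → zulbeb   (r→l after a vowel, before a labial obstruent)
  zulbeb → zulbep   (b→p word-finally)
So the Kasiman cognate is 'zulbep'.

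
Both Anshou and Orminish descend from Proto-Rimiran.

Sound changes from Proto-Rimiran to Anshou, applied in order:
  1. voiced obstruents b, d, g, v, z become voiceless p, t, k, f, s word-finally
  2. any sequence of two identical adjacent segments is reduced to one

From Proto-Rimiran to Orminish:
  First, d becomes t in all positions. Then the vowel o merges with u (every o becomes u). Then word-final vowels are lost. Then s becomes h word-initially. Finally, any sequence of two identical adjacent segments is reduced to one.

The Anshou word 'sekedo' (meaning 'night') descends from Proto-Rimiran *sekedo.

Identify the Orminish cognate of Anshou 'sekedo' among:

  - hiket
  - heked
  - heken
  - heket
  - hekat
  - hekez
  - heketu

Orminish: *sekedo
  sekedo → seketo   [unconditioned shift]
  seketo → seketu   [vowel merger]
  seketu → seket   [apocope]
  seket → heket   [debuccalisation]
  heket (rule 5 does not apply)
  giving Orminish heket.
Among the options, 'heket' alone shows every Orminish change applied in order.

heket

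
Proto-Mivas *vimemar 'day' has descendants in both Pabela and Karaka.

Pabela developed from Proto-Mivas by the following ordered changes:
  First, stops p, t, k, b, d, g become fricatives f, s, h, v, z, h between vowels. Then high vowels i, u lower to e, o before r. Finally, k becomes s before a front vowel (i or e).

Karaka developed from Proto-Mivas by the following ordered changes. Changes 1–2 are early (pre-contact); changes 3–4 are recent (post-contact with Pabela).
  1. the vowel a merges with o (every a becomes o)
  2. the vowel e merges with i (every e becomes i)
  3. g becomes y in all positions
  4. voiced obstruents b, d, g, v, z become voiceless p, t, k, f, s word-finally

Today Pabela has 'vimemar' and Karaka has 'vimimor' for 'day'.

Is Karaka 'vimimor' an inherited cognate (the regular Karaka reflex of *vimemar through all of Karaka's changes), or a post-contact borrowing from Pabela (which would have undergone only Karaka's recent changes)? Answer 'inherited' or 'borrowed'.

If inherited, *vimemar would pass through all of Karaka's changes:
Karaka: start from *vimemar.
  rule 1 (vowel merger): vimemar → vimemor
  rule 2 (vowel merger): vimemor → vimimor
  rule 3: no change — vimimor
  rule 4: no change — vimimor
  ⇒ Karaka vimimor
If borrowed from Pabela 'vimemar' after the early changes, it would undergo only the recent ones:
  rule 3 (unconditioned shift): no change (vimemar)
  rule 4 (final devoicing): no change (vimemar)
  ⇒ as a loan: vimemar
Karaka 'vimimor' matches the inherited outcome exactly, so it is an inherited cognate, not a loan.

inherited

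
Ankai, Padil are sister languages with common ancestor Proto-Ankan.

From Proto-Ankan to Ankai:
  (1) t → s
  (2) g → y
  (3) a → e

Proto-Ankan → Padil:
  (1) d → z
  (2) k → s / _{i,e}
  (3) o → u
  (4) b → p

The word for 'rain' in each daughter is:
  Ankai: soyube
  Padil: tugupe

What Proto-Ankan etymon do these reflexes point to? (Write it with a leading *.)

*togube

Position 3: Ankai has y, Padil has g. Padil preserves g here (none of its changes turn any other segment into g), so the proto-segment is *g.
Position 1: Ankai has s, Padil has t. Padil preserves t here (none of its changes turn any other segment into t), so the proto-segment is *t.
Continuing position by position gives *togube; check it forward:
Ankai: *togube
  togube → sogube   [unconditioned shift]
  sogube → soyube   [unconditioned shift]
  soyube (rule 3 does not apply)
  giving Ankai soyube.
Padil: start from *togube.
  rule 1: no change — togube
  rule 2: no change — togube
  rule 3 (vowel merger): togube → tugube
  rule 4 (unconditioned shift): tugube → tugupe
  ⇒ Padil tugupe
Only *togube yields all of Ankai soyube, Padil tugupe.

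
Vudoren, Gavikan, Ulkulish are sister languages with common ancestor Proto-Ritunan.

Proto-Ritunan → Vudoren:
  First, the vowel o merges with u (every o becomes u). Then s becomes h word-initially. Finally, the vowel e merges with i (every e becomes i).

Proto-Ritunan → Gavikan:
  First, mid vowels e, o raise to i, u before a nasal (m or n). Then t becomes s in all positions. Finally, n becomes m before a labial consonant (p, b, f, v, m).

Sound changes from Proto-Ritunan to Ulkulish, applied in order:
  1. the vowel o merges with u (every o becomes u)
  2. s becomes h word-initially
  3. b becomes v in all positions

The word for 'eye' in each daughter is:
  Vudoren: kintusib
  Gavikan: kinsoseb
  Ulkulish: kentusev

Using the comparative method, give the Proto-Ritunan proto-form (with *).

*kentoseb

Position 4: Vudoren has t, Gavikan has s, Ulkulish has t. Vudoren preserves t here (none of its changes turn any other segment into t), so the proto-segment is *t.
Position 2: Vudoren has i, Gavikan has i, Ulkulish has e. Ulkulish preserves e here (none of its changes turn any other segment into e), so the proto-segment is *e.
Verify the candidate proto-form against each daughter:
Vudoren: start from *kentoseb.
  rule 1 (vowel merger): kentoseb → kentuseb
  rule 2: no change — kentuseb
  rule 3 (vowel merger): kentuseb → kintusib
  ⇒ Vudoren kintusib
Gavikan: *kentoseb
  kentoseb → kintoseb   [pre-nasal raising]
  kintoseb → kinsoseb   [unconditioned shift]
  kinsoseb (rule 3 does not apply)
  giving Gavikan kinsoseb.
Ulkulish: *kentoseb
  kentoseb → kentuseb   [vowel merger]
  kentuseb (rule 2 does not apply)
  kentuseb → kentusev   [unconditioned shift]
  giving Ulkulish kentusev.
No other proto-form is consistent with every reflex, so the reconstruction is *kentoseb.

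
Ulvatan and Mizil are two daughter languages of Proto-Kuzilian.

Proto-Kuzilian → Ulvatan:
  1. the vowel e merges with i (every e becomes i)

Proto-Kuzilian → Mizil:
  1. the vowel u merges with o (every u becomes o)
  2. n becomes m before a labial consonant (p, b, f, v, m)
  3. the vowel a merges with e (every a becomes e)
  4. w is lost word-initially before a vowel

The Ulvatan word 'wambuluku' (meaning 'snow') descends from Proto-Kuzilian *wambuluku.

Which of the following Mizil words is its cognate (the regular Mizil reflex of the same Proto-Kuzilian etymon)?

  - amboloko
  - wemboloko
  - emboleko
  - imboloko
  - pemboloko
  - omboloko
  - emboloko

emboloko

Mizil: start from *wambuluku.
  rule 1 (vowel merger): wambuluku → wamboloko
  rule 2: no change — wamboloko
  rule 3 (vowel merger): wamboloko → wemboloko
  rule 4 (glide loss): wemboloko → emboloko
  ⇒ Mizil emboloko
Only 'emboloko' matches the regular Mizil development of *wambuluku.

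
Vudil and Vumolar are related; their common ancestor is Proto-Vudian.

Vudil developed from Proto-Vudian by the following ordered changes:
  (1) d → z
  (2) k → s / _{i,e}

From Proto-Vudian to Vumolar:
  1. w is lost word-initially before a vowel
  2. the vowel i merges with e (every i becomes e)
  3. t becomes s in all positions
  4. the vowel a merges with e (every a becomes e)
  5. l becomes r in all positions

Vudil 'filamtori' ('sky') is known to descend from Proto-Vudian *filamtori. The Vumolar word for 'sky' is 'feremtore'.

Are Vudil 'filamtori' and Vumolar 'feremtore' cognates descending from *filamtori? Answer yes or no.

no

Derive the expected Vumolar reflex of *filamtori:
Vumolar: *filamtori > felamtore > felamsore > felemsore > feremsore  (by vowel merger, unconditioned shift, vowel merger, unconditioned shift)
The regular Vumolar reflex would be 'feremsore', but the attested form is 'feremtore'. The correspondence is irregular, so they are not cognates (the Vumolar form has a different source).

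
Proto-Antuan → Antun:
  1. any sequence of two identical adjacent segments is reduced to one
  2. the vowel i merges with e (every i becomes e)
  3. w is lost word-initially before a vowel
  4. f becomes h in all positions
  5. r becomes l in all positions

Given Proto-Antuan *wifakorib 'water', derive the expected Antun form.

Antun: *wifakorib > wefakoreb > efakoreb > ehakoreb > ehakoleb  (by vowel merger, glide loss, unconditioned shift, unconditioned shift)

ehakoleb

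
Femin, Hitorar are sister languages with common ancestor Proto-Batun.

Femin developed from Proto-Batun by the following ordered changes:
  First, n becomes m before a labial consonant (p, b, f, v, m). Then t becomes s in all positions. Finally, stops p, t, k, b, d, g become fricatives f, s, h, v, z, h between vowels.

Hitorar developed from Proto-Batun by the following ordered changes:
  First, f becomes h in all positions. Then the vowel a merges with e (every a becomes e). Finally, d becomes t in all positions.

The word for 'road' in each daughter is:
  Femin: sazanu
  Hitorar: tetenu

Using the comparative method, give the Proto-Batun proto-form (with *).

*tadanu

Position 3: Femin has z, Hitorar has t. Taking the neighbouring segments as reconstructed: Femin z could go back to *d or *z; Hitorar t could go back to *t or *d — the one source consistent with every daughter is *d.
Position 4: Femin has a, Hitorar has e. Femin preserves a here (none of its changes turn any other segment into a), so the proto-segment is *a.
Position 2: Femin has a, Hitorar has e. Femin preserves a here (none of its changes turn any other segment into a), so the proto-segment is *a.
Continuing position by position gives *tadanu; check it forward:
Femin: start from *tadanu.
  rule 1: no change — tadanu
  rule 2 (unconditioned shift): tadanu → sadanu
  rule 3 (intervocalic lenition): sadanu → sazanu
  ⇒ Femin sazanu
Hitorar: start from *tadanu.
  rule 1: no change — tadanu
  rule 2 (vowel merger): tadanu → tedenu
  rule 3 (unconditioned shift): tedenu → tetenu
  ⇒ Hitorar tetenu
*tadanu is the unique common source.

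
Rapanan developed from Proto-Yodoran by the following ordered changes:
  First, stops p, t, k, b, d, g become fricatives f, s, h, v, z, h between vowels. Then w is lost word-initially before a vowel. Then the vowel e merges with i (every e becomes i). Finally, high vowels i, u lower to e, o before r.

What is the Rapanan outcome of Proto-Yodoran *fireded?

Rapanan: start from *fireded.
  rule 1 (intervocalic lenition): fireded → firezed
  rule 2: no change — firezed
  rule 3 (vowel merger): firezed → firizid
  rule 4 (pre-rhotic lowering): firizid → ferizid
  ⇒ Rapanan ferizid

ferizid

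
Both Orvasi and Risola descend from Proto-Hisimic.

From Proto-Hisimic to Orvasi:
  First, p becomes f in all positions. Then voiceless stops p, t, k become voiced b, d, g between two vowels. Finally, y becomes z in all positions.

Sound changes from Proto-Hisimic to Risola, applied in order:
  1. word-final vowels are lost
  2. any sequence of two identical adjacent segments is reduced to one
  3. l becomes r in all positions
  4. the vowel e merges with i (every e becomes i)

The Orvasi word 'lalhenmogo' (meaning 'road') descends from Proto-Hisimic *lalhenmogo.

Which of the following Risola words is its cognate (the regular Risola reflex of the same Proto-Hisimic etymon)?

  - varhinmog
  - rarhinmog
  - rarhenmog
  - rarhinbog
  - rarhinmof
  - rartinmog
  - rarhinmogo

Risola: start from *lalhenmogo.
  rule 1 (apocope): lalhenmogo → lalhenmog
  rule 2: no change — lalhenmog
  rule 3 (unconditioned shift): lalhenmog → rarhenmog
  rule 4 (vowel merger): rarhenmog → rarhinmog
  ⇒ Risola rarhinmog

rarhinmog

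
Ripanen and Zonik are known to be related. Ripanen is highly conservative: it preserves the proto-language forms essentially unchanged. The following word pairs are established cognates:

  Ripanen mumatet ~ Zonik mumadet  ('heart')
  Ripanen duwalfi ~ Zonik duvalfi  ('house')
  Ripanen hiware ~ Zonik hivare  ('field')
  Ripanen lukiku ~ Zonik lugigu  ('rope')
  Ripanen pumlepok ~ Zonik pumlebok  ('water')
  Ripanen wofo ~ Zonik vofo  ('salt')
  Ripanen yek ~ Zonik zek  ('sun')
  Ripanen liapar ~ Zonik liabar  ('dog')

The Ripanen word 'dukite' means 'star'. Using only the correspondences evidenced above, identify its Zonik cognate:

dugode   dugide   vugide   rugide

lukiku ~ lugigu — Ripanen k corresponds to Zonik g between vowels (before a front vowel).
mumatet ~ mumadet — Ripanen t corresponds to Zonik d between vowels (before a front vowel).
Applying these to Ripanen 'dukite':
  dukite → dugite   (k→g between vowels (before a front vowel))
  dugite → dugide   (t→d between vowels (before a front vowel))
So the Zonik cognate is 'dugide'.

dugide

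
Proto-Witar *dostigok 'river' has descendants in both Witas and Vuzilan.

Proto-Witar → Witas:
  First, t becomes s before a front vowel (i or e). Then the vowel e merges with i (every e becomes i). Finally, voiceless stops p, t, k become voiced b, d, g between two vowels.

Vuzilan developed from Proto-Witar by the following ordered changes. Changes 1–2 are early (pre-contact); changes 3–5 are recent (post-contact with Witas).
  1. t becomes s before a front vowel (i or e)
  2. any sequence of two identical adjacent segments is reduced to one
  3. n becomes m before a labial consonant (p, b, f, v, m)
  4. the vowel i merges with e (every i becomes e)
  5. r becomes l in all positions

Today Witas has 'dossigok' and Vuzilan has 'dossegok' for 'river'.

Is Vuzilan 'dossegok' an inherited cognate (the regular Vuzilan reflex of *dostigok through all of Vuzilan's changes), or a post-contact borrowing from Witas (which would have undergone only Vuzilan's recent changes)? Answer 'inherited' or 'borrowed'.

borrowed

If inherited, *dostigok would pass through all of Vuzilan's changes:
Vuzilan: start from *dostigok.
  rule 1 (palatalisation): dostigok → dossigok
  rule 2 (degemination): dossigok → dosigok
  rule 3: no change — dosigok
  rule 4 (vowel merger): dosigok → dosegok
  rule 5: no change — dosegok
  ⇒ Vuzilan dosegok
If borrowed from Witas 'dossigok' after the early changes, it would undergo only the recent ones:
  rule 3 (nasal place assimilation): no change (dossigok)
  rule 4 (vowel merger): dossigok → dossegok
  rule 5 (unconditioned shift): no change (dossegok)
  ⇒ as a loan: dossegok
Vuzilan 'dossegok' matches the loan outcome 'dossegok', not the inherited 'dosegok' — it skipped the early Vuzilan changes, so it was borrowed from Witas.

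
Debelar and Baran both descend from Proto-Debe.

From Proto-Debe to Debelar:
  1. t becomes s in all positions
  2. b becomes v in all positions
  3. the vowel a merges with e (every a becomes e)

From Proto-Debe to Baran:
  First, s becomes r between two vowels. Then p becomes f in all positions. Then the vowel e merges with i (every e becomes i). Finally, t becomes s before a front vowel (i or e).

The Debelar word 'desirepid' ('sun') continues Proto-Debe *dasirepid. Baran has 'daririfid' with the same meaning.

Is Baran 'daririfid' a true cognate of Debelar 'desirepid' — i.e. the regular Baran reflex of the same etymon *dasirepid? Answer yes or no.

yes

Derive the expected Baran reflex of *dasirepid:
Baran: start from *dasirepid.
  rule 1 (rhotacism): dasirepid → darirepid
  rule 2 (unconditioned shift): darirepid → darirefid
  rule 3 (vowel merger): darirefid → daririfid
  rule 4: no change — daririfid
  ⇒ Baran daririfid
Baran 'daririfid' matches the regular reflex exactly, so the pair is cognate.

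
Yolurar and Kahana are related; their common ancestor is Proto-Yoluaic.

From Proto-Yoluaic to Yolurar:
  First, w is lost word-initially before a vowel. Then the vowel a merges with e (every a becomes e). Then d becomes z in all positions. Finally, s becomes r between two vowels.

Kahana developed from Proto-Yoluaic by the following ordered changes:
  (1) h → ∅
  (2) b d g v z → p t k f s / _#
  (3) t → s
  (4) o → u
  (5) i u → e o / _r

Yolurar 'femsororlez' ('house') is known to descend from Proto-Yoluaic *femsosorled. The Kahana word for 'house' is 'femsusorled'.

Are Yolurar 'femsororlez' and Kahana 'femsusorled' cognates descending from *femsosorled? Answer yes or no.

Derive the expected Kahana reflex of *femsosorled:
Kahana: *femsosorled > femsosorlet > femsosorles > femsusurles > femsusorles  (by final devoicing, unconditioned shift, vowel merger, pre-rhotic lowering)
The regular Kahana reflex would be 'femsusorles', but the attested form is 'femsusorled'. The correspondence is irregular, so they are not cognates (the Kahana form has a different source).

no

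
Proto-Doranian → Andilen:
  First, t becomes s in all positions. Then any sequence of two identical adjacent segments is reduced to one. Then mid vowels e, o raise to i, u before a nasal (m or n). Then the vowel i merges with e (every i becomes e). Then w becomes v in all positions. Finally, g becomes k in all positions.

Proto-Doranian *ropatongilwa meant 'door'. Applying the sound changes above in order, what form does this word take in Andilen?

ropasunkelva

Andilen: *ropatongilwa > ropasongilwa > ropasungilwa > ropasungelwa > ropasungelva > ropasunkelva  (by unconditioned shift, pre-nasal raising, vowel merger, unconditioned shift, unconditioned shift)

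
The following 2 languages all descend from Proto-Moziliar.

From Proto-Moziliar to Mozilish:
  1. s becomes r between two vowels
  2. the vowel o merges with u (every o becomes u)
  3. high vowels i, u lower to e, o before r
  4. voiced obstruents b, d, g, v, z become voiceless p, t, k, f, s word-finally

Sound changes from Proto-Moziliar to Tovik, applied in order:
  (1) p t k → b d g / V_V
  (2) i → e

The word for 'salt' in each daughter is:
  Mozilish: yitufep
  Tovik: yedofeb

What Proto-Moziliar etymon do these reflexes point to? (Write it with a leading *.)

Position 3: Mozilish has t, Tovik has d. Taking the neighbouring segments as reconstructed: Mozilish t can only go back to *t; Tovik d could go back to *t or *d — the one source consistent with every daughter is *t.
Position 7: Mozilish has p, Tovik has b. Taking the neighbouring segments as reconstructed: Mozilish p could go back to *p or *b; Tovik b can only go back to *b — the one source consistent with every daughter is *b.
This points to *yitofeb. Verify forward in each daughter:
Mozilish: *yitofeb
  yitofeb (rule 1 does not apply)
  yitofeb → yitufeb   [vowel merger]
  yitufeb (rule 3 does not apply)
  yitufeb → yitufep   [final devoicing]
  giving Mozilish yitufep.
Tovik: *yitofeb > yidofeb > yedofeb  (by intervocalic voicing, vowel merger)
*yitofeb is the unique common source.

*yitofeb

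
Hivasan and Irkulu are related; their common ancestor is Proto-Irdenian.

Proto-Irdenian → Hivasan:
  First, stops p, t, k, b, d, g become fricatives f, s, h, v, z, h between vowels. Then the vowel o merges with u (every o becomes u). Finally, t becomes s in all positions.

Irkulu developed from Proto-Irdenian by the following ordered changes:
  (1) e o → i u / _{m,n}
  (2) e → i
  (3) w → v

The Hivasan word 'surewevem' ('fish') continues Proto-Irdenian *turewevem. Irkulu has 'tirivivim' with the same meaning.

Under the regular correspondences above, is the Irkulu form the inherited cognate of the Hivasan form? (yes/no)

no

Derive the expected Irkulu reflex of *turewevem:
Irkulu: *turewevem
  turewevem → turewevim   [pre-nasal raising]
  turewevim → turiwivim   [vowel merger]
  turiwivim → turivivim   [unconditioned shift]
  giving Irkulu turivivim.
The regular Irkulu reflex would be 'turivivim', but the attested form is 'tirivivim'. The correspondence is irregular, so they are not cognates (the Irkulu form has a different source).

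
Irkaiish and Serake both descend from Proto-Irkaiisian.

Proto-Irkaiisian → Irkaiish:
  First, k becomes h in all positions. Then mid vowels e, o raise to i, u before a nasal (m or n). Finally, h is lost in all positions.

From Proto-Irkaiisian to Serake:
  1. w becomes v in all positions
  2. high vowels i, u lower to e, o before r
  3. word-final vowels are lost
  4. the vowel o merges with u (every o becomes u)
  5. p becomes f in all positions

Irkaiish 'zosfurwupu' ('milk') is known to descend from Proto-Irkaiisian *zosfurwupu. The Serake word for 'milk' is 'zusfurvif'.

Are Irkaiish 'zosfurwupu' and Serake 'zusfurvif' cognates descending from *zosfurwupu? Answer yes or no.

Derive the expected Serake reflex of *zosfurwupu:
Serake: *zosfurwupu
  zosfurwupu → zosfurvupu   [unconditioned shift]
  zosfurvupu → zosforvupu   [pre-rhotic lowering]
  zosforvupu → zosforvup   [apocope]
  zosforvup → zusfurvup   [vowel merger]
  zusfurvup → zusfurvuf   [unconditioned shift]
  giving Serake zusfurvuf.
The regular Serake reflex would be 'zusfurvuf', but the attested form is 'zusfurvif'. The correspondence is irregular, so they are not cognates (the Serake form has a different source).

no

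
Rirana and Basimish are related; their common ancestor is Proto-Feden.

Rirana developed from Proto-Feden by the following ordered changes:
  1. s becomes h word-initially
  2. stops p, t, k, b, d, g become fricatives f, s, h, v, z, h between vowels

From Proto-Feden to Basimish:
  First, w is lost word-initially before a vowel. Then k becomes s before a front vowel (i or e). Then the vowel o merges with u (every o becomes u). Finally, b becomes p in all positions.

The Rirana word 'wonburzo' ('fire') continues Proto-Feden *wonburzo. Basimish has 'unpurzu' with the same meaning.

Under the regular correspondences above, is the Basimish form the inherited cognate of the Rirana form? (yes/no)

yes

Derive the expected Basimish reflex of *wonburzo:
Basimish: *wonburzo > onburzo > unburzu > unpurzu  (by glide loss, vowel merger, unconditioned shift)
Basimish 'unpurzu' matches the regular reflex exactly, so the pair is cognate.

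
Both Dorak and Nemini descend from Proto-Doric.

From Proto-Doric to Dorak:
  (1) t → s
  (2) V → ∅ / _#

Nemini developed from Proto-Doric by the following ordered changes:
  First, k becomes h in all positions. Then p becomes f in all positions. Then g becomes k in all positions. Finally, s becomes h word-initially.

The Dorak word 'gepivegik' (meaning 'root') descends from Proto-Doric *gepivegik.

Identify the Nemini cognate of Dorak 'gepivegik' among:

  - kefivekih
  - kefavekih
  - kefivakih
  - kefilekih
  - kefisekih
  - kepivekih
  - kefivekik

Nemini: *gepivegik > gepivegih > gefivegih > kefivekih  (by unconditioned shift, unconditioned shift, unconditioned shift)
Only 'kefivekih' matches the regular Nemini development of *gepivegik.

kefivekih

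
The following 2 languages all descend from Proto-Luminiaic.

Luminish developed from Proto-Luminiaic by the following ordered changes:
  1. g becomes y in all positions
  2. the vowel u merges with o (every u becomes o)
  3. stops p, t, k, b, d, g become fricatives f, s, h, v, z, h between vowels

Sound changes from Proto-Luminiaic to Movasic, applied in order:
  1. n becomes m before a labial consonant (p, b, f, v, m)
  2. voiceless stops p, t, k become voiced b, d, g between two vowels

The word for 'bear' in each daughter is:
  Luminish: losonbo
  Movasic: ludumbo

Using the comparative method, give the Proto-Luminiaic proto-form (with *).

*lutunbo

Position 5: Luminish has n, Movasic has m. Luminish preserves n here (none of its changes turn any other segment into n), so the proto-segment is *n.
Position 3: Luminish has s, Movasic has d. Taking the neighbouring segments as reconstructed: Luminish s could go back to *t or *s; Movasic d could go back to *t or *d — the one source consistent with every daughter is *t.
This points to *lutunbo. Verify forward in each daughter:
Luminish: start from *lutunbo.
  rule 1: no change — lutunbo
  rule 2 (vowel merger): lutunbo → lotonbo
  rule 3 (intervocalic lenition): lotonbo → losonbo
  ⇒ Luminish losonbo
Movasic: start from *lutunbo.
  rule 1 (nasal place assimilation): lutunbo → lutumbo
  rule 2 (intervocalic voicing): lutumbo → ludumbo
  ⇒ Movasic ludumbo
Only *lutunbo yields all of Luminish losonbo, Movasic ludumbo.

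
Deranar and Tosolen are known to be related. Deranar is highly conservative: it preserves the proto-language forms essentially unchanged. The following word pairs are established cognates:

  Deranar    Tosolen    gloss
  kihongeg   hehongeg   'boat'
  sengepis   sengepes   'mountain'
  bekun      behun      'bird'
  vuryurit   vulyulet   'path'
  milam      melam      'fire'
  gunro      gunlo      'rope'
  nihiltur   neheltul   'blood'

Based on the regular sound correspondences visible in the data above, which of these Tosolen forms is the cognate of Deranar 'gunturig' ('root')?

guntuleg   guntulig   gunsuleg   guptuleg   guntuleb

guntuleg

vuryurit ~ vulyulet — Deranar r corresponds to Tosolen l between vowels (before a front vowel).
kihongeg ~ hehongeg, sengepis ~ sengepes — Deranar i corresponds to Tosolen e after a consonant, before a consonant other than r, m, n, p, b, f, v.
Applying these to Deranar 'gunturig':
  gunturig → guntulig   (r→l between vowels (before a front vowel))
  guntulig → guntuleg   (i→e after a consonant, before a consonant other than r, m, n, p, b, f, v)
So the Tosolen cognate is 'guntuleg'.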